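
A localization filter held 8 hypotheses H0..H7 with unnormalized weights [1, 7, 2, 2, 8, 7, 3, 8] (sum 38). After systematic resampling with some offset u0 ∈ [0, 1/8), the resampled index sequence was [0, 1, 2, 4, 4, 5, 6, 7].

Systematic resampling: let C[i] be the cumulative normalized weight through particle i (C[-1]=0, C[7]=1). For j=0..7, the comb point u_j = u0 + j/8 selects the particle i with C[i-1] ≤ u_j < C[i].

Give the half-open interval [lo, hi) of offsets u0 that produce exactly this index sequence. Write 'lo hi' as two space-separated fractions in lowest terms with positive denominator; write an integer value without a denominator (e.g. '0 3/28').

C = [1/38, 4/19, 5/19, 6/19, 10/19, 27/38, 15/19, 1]
j=0 picked index 0: u0 ∈ [0, 1/38)
j=1 picked index 1: u0 ∈ [-15/152, 13/152)
j=2 picked index 2: u0 ∈ [-3/76, 1/76)
j=3 picked index 4: u0 ∈ [-9/152, 23/152)
j=4 picked index 4: u0 ∈ [-7/38, 1/38)
j=5 picked index 5: u0 ∈ [-15/152, 13/152)
j=6 picked index 6: u0 ∈ [-3/76, 3/76)
j=7 picked index 7: u0 ∈ [-13/152, 1/8)
intersection: [0, 1/76)

0 1/76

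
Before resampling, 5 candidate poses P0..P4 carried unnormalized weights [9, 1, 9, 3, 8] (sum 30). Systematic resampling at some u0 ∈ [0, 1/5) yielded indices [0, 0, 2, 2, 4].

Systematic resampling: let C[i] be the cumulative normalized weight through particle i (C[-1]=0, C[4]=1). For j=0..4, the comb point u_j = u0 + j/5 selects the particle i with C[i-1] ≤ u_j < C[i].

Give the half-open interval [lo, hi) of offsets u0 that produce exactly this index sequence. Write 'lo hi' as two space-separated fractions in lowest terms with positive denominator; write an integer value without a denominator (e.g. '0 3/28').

C = [3/10, 1/3, 19/30, 11/15, 1]
j=0 picked index 0: u0 ∈ [0, 3/10)
j=1 picked index 0: u0 ∈ [-1/5, 1/10)
j=2 picked index 2: u0 ∈ [-1/15, 7/30)
j=3 picked index 2: u0 ∈ [-4/15, 1/30)
j=4 picked index 4: u0 ∈ [-1/15, 1/5)
intersection: [0, 1/30)

0 1/30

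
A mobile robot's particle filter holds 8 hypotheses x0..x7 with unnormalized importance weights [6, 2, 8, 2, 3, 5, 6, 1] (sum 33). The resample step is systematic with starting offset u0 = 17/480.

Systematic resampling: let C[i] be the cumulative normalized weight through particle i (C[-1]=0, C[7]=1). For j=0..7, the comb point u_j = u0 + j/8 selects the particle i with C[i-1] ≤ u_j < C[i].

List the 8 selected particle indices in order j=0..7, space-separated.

0 0 2 2 3 5 5 6

C = [2/11, 8/33, 16/33, 6/11, 7/11, 26/33, 32/33, 1]
j=0: u_0=17/480 ∈ [0, 2/11) → index 0
j=1: u_1=77/480 ∈ [0, 2/11) → index 0
j=2: u_2=137/480 ∈ [8/33, 16/33) → index 2
j=3: u_3=197/480 ∈ [8/33, 16/33) → index 2
j=4: u_4=257/480 ∈ [16/33, 6/11) → index 3
j=5: u_5=317/480 ∈ [7/11, 26/33) → index 5
j=6: u_6=377/480 ∈ [7/11, 26/33) → index 5
j=7: u_7=437/480 ∈ [26/33, 32/33) → index 6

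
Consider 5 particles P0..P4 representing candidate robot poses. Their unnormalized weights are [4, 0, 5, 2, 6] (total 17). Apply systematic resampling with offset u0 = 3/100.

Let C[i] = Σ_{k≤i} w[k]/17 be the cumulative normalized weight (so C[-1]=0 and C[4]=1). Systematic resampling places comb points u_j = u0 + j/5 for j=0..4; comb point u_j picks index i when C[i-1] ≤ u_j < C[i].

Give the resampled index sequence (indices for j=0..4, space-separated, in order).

0 0 2 3 4

C = [4/17, 4/17, 9/17, 11/17, 1]
j=0: u_0=3/100 ∈ [0, 4/17) → index 0
j=1: u_1=23/100 ∈ [0, 4/17) → index 0
j=2: u_2=43/100 ∈ [4/17, 9/17) → index 2
j=3: u_3=63/100 ∈ [9/17, 11/17) → index 3
j=4: u_4=83/100 ∈ [11/17, 1) → index 4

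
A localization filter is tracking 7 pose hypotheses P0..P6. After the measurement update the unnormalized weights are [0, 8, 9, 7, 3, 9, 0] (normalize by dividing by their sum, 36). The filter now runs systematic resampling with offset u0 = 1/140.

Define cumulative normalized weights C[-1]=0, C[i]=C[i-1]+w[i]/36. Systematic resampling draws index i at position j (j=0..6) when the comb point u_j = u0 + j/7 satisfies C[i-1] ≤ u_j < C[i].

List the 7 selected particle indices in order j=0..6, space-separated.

1 1 2 2 3 4 5

C = [0, 2/9, 17/36, 2/3, 3/4, 1, 1]
j=0: u_0=1/140 ∈ [0, 2/9) → index 1
j=1: u_1=3/20 ∈ [0, 2/9) → index 1
j=2: u_2=41/140 ∈ [2/9, 17/36) → index 2
j=3: u_3=61/140 ∈ [2/9, 17/36) → index 2
j=4: u_4=81/140 ∈ [17/36, 2/3) → index 3
j=5: u_5=101/140 ∈ [2/3, 3/4) → index 4
j=6: u_6=121/140 ∈ [3/4, 1) → index 5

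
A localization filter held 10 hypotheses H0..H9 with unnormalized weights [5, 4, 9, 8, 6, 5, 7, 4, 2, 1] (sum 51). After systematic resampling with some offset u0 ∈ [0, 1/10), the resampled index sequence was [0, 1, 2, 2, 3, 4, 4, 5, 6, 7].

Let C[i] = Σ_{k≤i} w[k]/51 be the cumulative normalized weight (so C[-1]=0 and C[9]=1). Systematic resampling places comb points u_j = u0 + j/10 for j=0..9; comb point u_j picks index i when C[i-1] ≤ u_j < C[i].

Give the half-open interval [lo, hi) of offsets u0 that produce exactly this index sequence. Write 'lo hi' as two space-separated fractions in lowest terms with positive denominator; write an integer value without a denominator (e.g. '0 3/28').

1/102 13/510

C = [5/51, 3/17, 6/17, 26/51, 32/51, 37/51, 44/51, 16/17, 50/51, 1]
j=0 picked index 0: u0 ∈ [0, 5/51)
j=1 picked index 1: u0 ∈ [-1/510, 13/170)
j=2 picked index 2: u0 ∈ [-2/85, 13/85)
j=3 picked index 2: u0 ∈ [-21/170, 9/170)
j=4 picked index 3: u0 ∈ [-4/85, 28/255)
j=5 picked index 4: u0 ∈ [1/102, 13/102)
j=6 picked index 4: u0 ∈ [-23/255, 7/255)
j=7 picked index 5: u0 ∈ [-37/510, 13/510)
j=8 picked index 6: u0 ∈ [-19/255, 16/255)
j=9 picked index 7: u0 ∈ [-19/510, 7/170)
intersection: [1/102, 13/510)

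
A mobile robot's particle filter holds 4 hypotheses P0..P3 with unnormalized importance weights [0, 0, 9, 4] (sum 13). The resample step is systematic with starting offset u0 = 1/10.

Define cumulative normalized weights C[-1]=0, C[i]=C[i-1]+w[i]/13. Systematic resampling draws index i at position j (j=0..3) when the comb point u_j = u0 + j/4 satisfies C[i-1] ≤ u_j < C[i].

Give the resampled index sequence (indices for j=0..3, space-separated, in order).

C = [0, 0, 9/13, 1]
j=0: u_0=1/10 ∈ [0, 9/13) → index 2
j=1: u_1=7/20 ∈ [0, 9/13) → index 2
j=2: u_2=3/5 ∈ [0, 9/13) → index 2
j=3: u_3=17/20 ∈ [9/13, 1) → index 3

2 2 2 3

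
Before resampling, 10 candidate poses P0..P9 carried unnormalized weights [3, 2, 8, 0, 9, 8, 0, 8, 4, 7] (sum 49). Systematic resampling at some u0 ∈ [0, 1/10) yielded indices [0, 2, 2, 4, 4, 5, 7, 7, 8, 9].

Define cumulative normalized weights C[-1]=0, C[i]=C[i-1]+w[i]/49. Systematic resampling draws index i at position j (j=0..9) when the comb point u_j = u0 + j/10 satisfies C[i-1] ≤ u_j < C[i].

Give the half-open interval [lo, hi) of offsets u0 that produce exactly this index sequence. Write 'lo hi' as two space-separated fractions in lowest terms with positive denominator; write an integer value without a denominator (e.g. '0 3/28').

3/245 12/245

C = [3/49, 5/49, 13/49, 13/49, 22/49, 30/49, 30/49, 38/49, 6/7, 1]
j=0 picked index 0: u0 ∈ [0, 3/49)
j=1 picked index 2: u0 ∈ [1/490, 81/490)
j=2 picked index 2: u0 ∈ [-24/245, 16/245)
j=3 picked index 4: u0 ∈ [-17/490, 73/490)
j=4 picked index 4: u0 ∈ [-33/245, 12/245)
j=5 picked index 5: u0 ∈ [-5/98, 11/98)
j=6 picked index 7: u0 ∈ [3/245, 43/245)
j=7 picked index 7: u0 ∈ [-43/490, 37/490)
j=8 picked index 8: u0 ∈ [-6/245, 2/35)
j=9 picked index 9: u0 ∈ [-3/70, 1/10)
intersection: [3/245, 12/245)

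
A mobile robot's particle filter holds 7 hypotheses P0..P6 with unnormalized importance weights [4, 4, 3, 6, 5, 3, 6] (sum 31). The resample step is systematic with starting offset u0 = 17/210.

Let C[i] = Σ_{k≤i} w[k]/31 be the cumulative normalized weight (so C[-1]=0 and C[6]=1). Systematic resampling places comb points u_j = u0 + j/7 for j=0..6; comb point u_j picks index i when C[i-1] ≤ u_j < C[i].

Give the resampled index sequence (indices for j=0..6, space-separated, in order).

C = [4/31, 8/31, 11/31, 17/31, 22/31, 25/31, 1]
j=0: u_0=17/210 ∈ [0, 4/31) → index 0
j=1: u_1=47/210 ∈ [4/31, 8/31) → index 1
j=2: u_2=11/30 ∈ [11/31, 17/31) → index 3
j=3: u_3=107/210 ∈ [11/31, 17/31) → index 3
j=4: u_4=137/210 ∈ [17/31, 22/31) → index 4
j=5: u_5=167/210 ∈ [22/31, 25/31) → index 5
j=6: u_6=197/210 ∈ [25/31, 1) → index 6

0 1 3 3 4 5 6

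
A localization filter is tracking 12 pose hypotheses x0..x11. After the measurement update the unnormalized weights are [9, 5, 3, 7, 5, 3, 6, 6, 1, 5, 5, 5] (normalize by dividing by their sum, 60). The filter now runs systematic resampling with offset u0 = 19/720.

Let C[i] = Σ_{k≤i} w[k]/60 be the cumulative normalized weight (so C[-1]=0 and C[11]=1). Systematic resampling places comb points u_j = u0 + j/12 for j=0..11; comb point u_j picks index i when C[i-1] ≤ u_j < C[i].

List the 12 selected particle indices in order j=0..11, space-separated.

0 0 1 2 3 4 5 6 7 9 10 11

C = [3/20, 7/30, 17/60, 2/5, 29/60, 8/15, 19/30, 11/15, 3/4, 5/6, 11/12, 1]
j=0: u_0=19/720 ∈ [0, 3/20) → index 0
j=1: u_1=79/720 ∈ [0, 3/20) → index 0
j=2: u_2=139/720 ∈ [3/20, 7/30) → index 1
j=3: u_3=199/720 ∈ [7/30, 17/60) → index 2
j=4: u_4=259/720 ∈ [17/60, 2/5) → index 3
j=5: u_5=319/720 ∈ [2/5, 29/60) → index 4
j=6: u_6=379/720 ∈ [29/60, 8/15) → index 5
j=7: u_7=439/720 ∈ [8/15, 19/30) → index 6
j=8: u_8=499/720 ∈ [19/30, 11/15) → index 7
j=9: u_9=559/720 ∈ [3/4, 5/6) → index 9
j=10: u_10=619/720 ∈ [5/6, 11/12) → index 10
j=11: u_11=679/720 ∈ [11/12, 1) → index 11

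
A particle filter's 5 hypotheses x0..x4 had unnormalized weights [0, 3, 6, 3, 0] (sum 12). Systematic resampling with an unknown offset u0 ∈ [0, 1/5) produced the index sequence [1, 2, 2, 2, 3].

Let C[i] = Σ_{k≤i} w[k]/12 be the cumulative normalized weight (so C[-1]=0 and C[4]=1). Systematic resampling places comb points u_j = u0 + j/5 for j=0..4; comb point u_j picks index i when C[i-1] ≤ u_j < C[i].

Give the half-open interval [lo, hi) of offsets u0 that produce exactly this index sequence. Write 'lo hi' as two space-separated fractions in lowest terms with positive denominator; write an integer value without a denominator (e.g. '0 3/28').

1/20 3/20

C = [0, 1/4, 3/4, 1, 1]
j=0 picked index 1: u0 ∈ [0, 1/4)
j=1 picked index 2: u0 ∈ [1/20, 11/20)
j=2 picked index 2: u0 ∈ [-3/20, 7/20)
j=3 picked index 2: u0 ∈ [-7/20, 3/20)
j=4 picked index 3: u0 ∈ [-1/20, 1/5)
intersection: [1/20, 3/20)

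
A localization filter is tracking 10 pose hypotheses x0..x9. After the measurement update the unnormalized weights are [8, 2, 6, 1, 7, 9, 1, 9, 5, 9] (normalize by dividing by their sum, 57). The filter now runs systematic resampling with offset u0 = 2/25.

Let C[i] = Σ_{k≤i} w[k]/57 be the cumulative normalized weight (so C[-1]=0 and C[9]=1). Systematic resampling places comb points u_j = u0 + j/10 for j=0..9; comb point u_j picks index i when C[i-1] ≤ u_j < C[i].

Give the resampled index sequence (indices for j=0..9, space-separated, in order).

0 2 2 4 5 6 7 8 9 9

C = [8/57, 10/57, 16/57, 17/57, 8/19, 11/19, 34/57, 43/57, 16/19, 1]
j=0: u_0=2/25 ∈ [0, 8/57) → index 0
j=1: u_1=9/50 ∈ [10/57, 16/57) → index 2
j=2: u_2=7/25 ∈ [10/57, 16/57) → index 2
j=3: u_3=19/50 ∈ [17/57, 8/19) → index 4
j=4: u_4=12/25 ∈ [8/19, 11/19) → index 5
j=5: u_5=29/50 ∈ [11/19, 34/57) → index 6
j=6: u_6=17/25 ∈ [34/57, 43/57) → index 7
j=7: u_7=39/50 ∈ [43/57, 16/19) → index 8
j=8: u_8=22/25 ∈ [16/19, 1) → index 9
j=9: u_9=49/50 ∈ [16/19, 1) → index 9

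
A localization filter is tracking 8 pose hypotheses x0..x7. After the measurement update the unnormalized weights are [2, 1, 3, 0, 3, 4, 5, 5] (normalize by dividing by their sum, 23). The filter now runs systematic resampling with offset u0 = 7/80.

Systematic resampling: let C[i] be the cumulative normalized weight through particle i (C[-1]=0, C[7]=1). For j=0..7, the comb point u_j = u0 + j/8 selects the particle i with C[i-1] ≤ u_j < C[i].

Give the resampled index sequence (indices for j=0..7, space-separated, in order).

1 2 4 5 6 6 7 7

C = [2/23, 3/23, 6/23, 6/23, 9/23, 13/23, 18/23, 1]
j=0: u_0=7/80 ∈ [2/23, 3/23) → index 1
j=1: u_1=17/80 ∈ [3/23, 6/23) → index 2
j=2: u_2=27/80 ∈ [6/23, 9/23) → index 4
j=3: u_3=37/80 ∈ [9/23, 13/23) → index 5
j=4: u_4=47/80 ∈ [13/23, 18/23) → index 6
j=5: u_5=57/80 ∈ [13/23, 18/23) → index 6
j=6: u_6=67/80 ∈ [18/23, 1) → index 7
j=7: u_7=77/80 ∈ [18/23, 1) → index 7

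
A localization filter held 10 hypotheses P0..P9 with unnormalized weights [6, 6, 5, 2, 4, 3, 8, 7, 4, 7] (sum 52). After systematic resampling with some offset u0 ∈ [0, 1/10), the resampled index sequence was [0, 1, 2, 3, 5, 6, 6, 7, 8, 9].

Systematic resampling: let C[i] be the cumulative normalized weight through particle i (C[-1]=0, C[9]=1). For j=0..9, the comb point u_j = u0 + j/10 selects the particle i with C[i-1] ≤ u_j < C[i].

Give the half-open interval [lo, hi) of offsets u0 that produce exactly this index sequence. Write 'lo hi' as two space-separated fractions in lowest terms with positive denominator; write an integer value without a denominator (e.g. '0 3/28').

C = [3/26, 3/13, 17/52, 19/52, 23/52, 1/2, 17/26, 41/52, 45/52, 1]
j=0 picked index 0: u0 ∈ [0, 3/26)
j=1 picked index 1: u0 ∈ [1/65, 17/130)
j=2 picked index 2: u0 ∈ [2/65, 33/260)
j=3 picked index 3: u0 ∈ [7/260, 17/260)
j=4 picked index 5: u0 ∈ [11/260, 1/10)
j=5 picked index 6: u0 ∈ [0, 2/13)
j=6 picked index 6: u0 ∈ [-1/10, 7/130)
j=7 picked index 7: u0 ∈ [-3/65, 23/260)
j=8 picked index 8: u0 ∈ [-3/260, 17/260)
j=9 picked index 9: u0 ∈ [-9/260, 1/10)
intersection: [11/260, 7/130)

11/260 7/130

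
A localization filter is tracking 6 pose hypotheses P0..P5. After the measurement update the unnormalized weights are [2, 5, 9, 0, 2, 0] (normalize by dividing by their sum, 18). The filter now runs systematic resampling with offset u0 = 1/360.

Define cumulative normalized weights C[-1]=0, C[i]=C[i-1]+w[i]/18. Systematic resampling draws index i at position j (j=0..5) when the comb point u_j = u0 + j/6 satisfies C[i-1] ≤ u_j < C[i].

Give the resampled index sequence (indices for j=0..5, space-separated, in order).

0 1 1 2 2 2

C = [1/9, 7/18, 8/9, 8/9, 1, 1]
j=0: u_0=1/360 ∈ [0, 1/9) → index 0
j=1: u_1=61/360 ∈ [1/9, 7/18) → index 1
j=2: u_2=121/360 ∈ [1/9, 7/18) → index 1
j=3: u_3=181/360 ∈ [7/18, 8/9) → index 2
j=4: u_4=241/360 ∈ [7/18, 8/9) → index 2
j=5: u_5=301/360 ∈ [7/18, 8/9) → index 2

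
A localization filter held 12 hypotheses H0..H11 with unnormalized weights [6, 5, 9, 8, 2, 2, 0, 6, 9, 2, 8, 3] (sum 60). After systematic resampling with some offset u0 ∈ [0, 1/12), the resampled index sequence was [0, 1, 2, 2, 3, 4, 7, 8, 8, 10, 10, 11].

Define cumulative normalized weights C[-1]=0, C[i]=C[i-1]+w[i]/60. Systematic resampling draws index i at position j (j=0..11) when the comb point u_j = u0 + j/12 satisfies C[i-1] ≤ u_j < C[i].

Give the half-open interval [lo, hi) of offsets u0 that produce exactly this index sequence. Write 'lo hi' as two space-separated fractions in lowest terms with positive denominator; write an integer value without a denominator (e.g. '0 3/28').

C = [1/10, 11/60, 1/3, 7/15, 1/2, 8/15, 8/15, 19/30, 47/60, 49/60, 19/20, 1]
j=0 picked index 0: u0 ∈ [0, 1/10)
j=1 picked index 1: u0 ∈ [1/60, 1/10)
j=2 picked index 2: u0 ∈ [1/60, 1/6)
j=3 picked index 2: u0 ∈ [-1/15, 1/12)
j=4 picked index 3: u0 ∈ [0, 2/15)
j=5 picked index 4: u0 ∈ [1/20, 1/12)
j=6 picked index 7: u0 ∈ [1/30, 2/15)
j=7 picked index 8: u0 ∈ [1/20, 1/5)
j=8 picked index 8: u0 ∈ [-1/30, 7/60)
j=9 picked index 10: u0 ∈ [1/15, 1/5)
j=10 picked index 10: u0 ∈ [-1/60, 7/60)
j=11 picked index 11: u0 ∈ [1/30, 1/12)
intersection: [1/15, 1/12)

1/15 1/12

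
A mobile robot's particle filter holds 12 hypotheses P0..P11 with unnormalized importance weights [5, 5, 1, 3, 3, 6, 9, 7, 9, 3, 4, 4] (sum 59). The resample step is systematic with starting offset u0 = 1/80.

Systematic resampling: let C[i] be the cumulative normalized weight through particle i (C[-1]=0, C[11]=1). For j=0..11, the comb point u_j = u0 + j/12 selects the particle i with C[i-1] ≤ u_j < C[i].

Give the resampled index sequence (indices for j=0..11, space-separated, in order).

C = [5/59, 10/59, 11/59, 14/59, 17/59, 23/59, 32/59, 39/59, 48/59, 51/59, 55/59, 1]
j=0: u_0=1/80 ∈ [0, 5/59) → index 0
j=1: u_1=23/240 ∈ [5/59, 10/59) → index 1
j=2: u_2=43/240 ∈ [10/59, 11/59) → index 2
j=3: u_3=21/80 ∈ [14/59, 17/59) → index 4
j=4: u_4=83/240 ∈ [17/59, 23/59) → index 5
j=5: u_5=103/240 ∈ [23/59, 32/59) → index 6
j=6: u_6=41/80 ∈ [23/59, 32/59) → index 6
j=7: u_7=143/240 ∈ [32/59, 39/59) → index 7
j=8: u_8=163/240 ∈ [39/59, 48/59) → index 8
j=9: u_9=61/80 ∈ [39/59, 48/59) → index 8
j=10: u_10=203/240 ∈ [48/59, 51/59) → index 9
j=11: u_11=223/240 ∈ [51/59, 55/59) → index 10

0 1 2 4 5 6 6 7 8 8 9 10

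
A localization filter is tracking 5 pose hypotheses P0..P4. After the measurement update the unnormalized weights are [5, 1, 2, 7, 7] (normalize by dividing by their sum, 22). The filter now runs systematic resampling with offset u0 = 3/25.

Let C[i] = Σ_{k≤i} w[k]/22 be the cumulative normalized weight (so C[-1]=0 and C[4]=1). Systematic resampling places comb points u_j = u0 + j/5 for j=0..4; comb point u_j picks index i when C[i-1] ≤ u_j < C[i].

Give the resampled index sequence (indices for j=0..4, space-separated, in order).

0 2 3 4 4

C = [5/22, 3/11, 4/11, 15/22, 1]
j=0: u_0=3/25 ∈ [0, 5/22) → index 0
j=1: u_1=8/25 ∈ [3/11, 4/11) → index 2
j=2: u_2=13/25 ∈ [4/11, 15/22) → index 3
j=3: u_3=18/25 ∈ [15/22, 1) → index 4
j=4: u_4=23/25 ∈ [15/22, 1) → index 4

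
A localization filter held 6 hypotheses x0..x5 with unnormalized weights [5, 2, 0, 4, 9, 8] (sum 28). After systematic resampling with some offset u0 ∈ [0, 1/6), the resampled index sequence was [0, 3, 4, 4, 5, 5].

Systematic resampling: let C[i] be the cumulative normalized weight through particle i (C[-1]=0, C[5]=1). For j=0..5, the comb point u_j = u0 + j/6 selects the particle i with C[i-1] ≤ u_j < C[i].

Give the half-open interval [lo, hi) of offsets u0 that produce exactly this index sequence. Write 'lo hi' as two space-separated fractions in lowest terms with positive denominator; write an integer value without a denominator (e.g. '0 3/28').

1/12 1/6

C = [5/28, 1/4, 1/4, 11/28, 5/7, 1]
j=0 picked index 0: u0 ∈ [0, 5/28)
j=1 picked index 3: u0 ∈ [1/12, 19/84)
j=2 picked index 4: u0 ∈ [5/84, 8/21)
j=3 picked index 4: u0 ∈ [-3/28, 3/14)
j=4 picked index 5: u0 ∈ [1/21, 1/3)
j=5 picked index 5: u0 ∈ [-5/42, 1/6)
intersection: [1/12, 1/6)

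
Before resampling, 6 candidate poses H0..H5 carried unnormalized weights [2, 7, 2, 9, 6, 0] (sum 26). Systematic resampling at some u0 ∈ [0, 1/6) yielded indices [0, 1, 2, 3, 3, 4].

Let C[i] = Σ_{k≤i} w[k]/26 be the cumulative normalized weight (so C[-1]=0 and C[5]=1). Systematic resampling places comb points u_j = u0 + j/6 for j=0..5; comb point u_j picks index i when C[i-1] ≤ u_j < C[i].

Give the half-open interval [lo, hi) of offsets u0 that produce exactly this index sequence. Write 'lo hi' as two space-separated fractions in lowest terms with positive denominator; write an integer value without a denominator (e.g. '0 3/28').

1/78 1/13

C = [1/13, 9/26, 11/26, 10/13, 1, 1]
j=0 picked index 0: u0 ∈ [0, 1/13)
j=1 picked index 1: u0 ∈ [-7/78, 7/39)
j=2 picked index 2: u0 ∈ [1/78, 7/78)
j=3 picked index 3: u0 ∈ [-1/13, 7/26)
j=4 picked index 3: u0 ∈ [-19/78, 4/39)
j=5 picked index 4: u0 ∈ [-5/78, 1/6)
intersection: [1/78, 1/13)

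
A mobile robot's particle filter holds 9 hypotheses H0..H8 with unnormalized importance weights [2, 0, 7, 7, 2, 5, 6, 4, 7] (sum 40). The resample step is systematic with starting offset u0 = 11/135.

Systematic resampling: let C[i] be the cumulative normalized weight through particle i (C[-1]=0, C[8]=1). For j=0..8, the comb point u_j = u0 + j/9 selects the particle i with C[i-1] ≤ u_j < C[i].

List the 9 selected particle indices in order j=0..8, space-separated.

C = [1/20, 1/20, 9/40, 2/5, 9/20, 23/40, 29/40, 33/40, 1]
j=0: u_0=11/135 ∈ [1/20, 9/40) → index 2
j=1: u_1=26/135 ∈ [1/20, 9/40) → index 2
j=2: u_2=41/135 ∈ [9/40, 2/5) → index 3
j=3: u_3=56/135 ∈ [2/5, 9/20) → index 4
j=4: u_4=71/135 ∈ [9/20, 23/40) → index 5
j=5: u_5=86/135 ∈ [23/40, 29/40) → index 6
j=6: u_6=101/135 ∈ [29/40, 33/40) → index 7
j=7: u_7=116/135 ∈ [33/40, 1) → index 8
j=8: u_8=131/135 ∈ [33/40, 1) → index 8

2 2 3 4 5 6 7 8 8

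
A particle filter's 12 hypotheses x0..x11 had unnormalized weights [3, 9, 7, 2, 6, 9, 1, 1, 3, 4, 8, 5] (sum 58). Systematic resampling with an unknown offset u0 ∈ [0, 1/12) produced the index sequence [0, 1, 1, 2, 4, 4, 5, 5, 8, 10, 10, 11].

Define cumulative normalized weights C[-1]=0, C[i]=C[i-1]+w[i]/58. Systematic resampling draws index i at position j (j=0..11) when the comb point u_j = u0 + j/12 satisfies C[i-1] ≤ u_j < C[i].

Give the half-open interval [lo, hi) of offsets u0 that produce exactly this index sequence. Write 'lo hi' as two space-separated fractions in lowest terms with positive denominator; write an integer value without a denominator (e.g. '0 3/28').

C = [3/58, 6/29, 19/58, 21/58, 27/58, 18/29, 37/58, 19/29, 41/58, 45/58, 53/58, 1]
j=0 picked index 0: u0 ∈ [0, 3/58)
j=1 picked index 1: u0 ∈ [-11/348, 43/348)
j=2 picked index 1: u0 ∈ [-10/87, 7/174)
j=3 picked index 2: u0 ∈ [-5/116, 9/116)
j=4 picked index 4: u0 ∈ [5/174, 23/174)
j=5 picked index 4: u0 ∈ [-19/348, 17/348)
j=6 picked index 5: u0 ∈ [-1/29, 7/58)
j=7 picked index 5: u0 ∈ [-41/348, 13/348)
j=8 picked index 8: u0 ∈ [-1/87, 7/174)
j=9 picked index 10: u0 ∈ [3/116, 19/116)
j=10 picked index 10: u0 ∈ [-5/87, 7/87)
j=11 picked index 11: u0 ∈ [-1/348, 1/12)
intersection: [5/174, 13/348)

5/174 13/348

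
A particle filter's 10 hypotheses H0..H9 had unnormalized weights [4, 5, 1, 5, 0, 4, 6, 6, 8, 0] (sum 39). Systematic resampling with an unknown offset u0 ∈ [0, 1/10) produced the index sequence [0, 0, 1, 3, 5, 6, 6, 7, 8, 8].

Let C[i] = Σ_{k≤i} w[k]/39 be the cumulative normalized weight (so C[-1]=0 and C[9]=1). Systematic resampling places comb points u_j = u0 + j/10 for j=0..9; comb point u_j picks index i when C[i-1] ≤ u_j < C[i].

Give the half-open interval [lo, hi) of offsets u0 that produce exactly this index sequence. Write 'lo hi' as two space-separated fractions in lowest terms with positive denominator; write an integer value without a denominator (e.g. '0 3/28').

C = [4/39, 3/13, 10/39, 5/13, 5/13, 19/39, 25/39, 31/39, 1, 1]
j=0 picked index 0: u0 ∈ [0, 4/39)
j=1 picked index 0: u0 ∈ [-1/10, 1/390)
j=2 picked index 1: u0 ∈ [-19/195, 2/65)
j=3 picked index 3: u0 ∈ [-17/390, 11/130)
j=4 picked index 5: u0 ∈ [-1/65, 17/195)
j=5 picked index 6: u0 ∈ [-1/78, 11/78)
j=6 picked index 6: u0 ∈ [-22/195, 8/195)
j=7 picked index 7: u0 ∈ [-23/390, 37/390)
j=8 picked index 8: u0 ∈ [-1/195, 1/5)
j=9 picked index 8: u0 ∈ [-41/390, 1/10)
intersection: [0, 1/390)

0 1/390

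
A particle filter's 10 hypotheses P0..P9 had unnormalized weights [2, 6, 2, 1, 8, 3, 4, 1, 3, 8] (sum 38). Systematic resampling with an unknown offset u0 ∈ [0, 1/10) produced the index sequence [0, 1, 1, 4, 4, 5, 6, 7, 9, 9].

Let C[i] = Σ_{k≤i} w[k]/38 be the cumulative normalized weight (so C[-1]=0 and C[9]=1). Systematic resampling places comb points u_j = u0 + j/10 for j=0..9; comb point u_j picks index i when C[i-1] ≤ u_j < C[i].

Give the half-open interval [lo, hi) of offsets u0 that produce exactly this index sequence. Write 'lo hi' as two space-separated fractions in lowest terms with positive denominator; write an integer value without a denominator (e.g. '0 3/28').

0 1/95

C = [1/19, 4/19, 5/19, 11/38, 1/2, 11/19, 13/19, 27/38, 15/19, 1]
j=0 picked index 0: u0 ∈ [0, 1/19)
j=1 picked index 1: u0 ∈ [-9/190, 21/190)
j=2 picked index 1: u0 ∈ [-14/95, 1/95)
j=3 picked index 4: u0 ∈ [-1/95, 1/5)
j=4 picked index 4: u0 ∈ [-21/190, 1/10)
j=5 picked index 5: u0 ∈ [0, 3/38)
j=6 picked index 6: u0 ∈ [-2/95, 8/95)
j=7 picked index 7: u0 ∈ [-3/190, 1/95)
j=8 picked index 9: u0 ∈ [-1/95, 1/5)
j=9 picked index 9: u0 ∈ [-21/190, 1/10)
intersection: [0, 1/95)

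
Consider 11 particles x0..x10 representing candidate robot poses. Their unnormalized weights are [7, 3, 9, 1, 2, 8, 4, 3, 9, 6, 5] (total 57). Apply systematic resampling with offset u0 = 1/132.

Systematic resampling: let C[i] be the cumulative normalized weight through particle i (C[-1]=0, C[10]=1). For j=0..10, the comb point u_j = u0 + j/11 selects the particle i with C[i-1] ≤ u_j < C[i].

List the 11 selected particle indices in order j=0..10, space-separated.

0 0 2 2 4 5 6 7 8 9 10

C = [7/57, 10/57, 1/3, 20/57, 22/57, 10/19, 34/57, 37/57, 46/57, 52/57, 1]
j=0: u_0=1/132 ∈ [0, 7/57) → index 0
j=1: u_1=13/132 ∈ [0, 7/57) → index 0
j=2: u_2=25/132 ∈ [10/57, 1/3) → index 2
j=3: u_3=37/132 ∈ [10/57, 1/3) → index 2
j=4: u_4=49/132 ∈ [20/57, 22/57) → index 4
j=5: u_5=61/132 ∈ [22/57, 10/19) → index 5
j=6: u_6=73/132 ∈ [10/19, 34/57) → index 6
j=7: u_7=85/132 ∈ [34/57, 37/57) → index 7
j=8: u_8=97/132 ∈ [37/57, 46/57) → index 8
j=9: u_9=109/132 ∈ [46/57, 52/57) → index 9
j=10: u_10=11/12 ∈ [52/57, 1) → index 10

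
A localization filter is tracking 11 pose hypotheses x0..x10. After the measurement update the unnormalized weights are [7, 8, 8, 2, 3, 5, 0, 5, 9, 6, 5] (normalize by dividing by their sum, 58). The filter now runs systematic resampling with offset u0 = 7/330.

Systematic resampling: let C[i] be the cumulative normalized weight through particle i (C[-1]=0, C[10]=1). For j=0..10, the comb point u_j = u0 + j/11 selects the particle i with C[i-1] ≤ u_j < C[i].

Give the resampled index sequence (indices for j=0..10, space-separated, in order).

C = [7/58, 15/58, 23/58, 25/58, 14/29, 33/58, 33/58, 19/29, 47/58, 53/58, 1]
j=0: u_0=7/330 ∈ [0, 7/58) → index 0
j=1: u_1=37/330 ∈ [0, 7/58) → index 0
j=2: u_2=67/330 ∈ [7/58, 15/58) → index 1
j=3: u_3=97/330 ∈ [15/58, 23/58) → index 2
j=4: u_4=127/330 ∈ [15/58, 23/58) → index 2
j=5: u_5=157/330 ∈ [25/58, 14/29) → index 4
j=6: u_6=17/30 ∈ [14/29, 33/58) → index 5
j=7: u_7=217/330 ∈ [19/29, 47/58) → index 8
j=8: u_8=247/330 ∈ [19/29, 47/58) → index 8
j=9: u_9=277/330 ∈ [47/58, 53/58) → index 9
j=10: u_10=307/330 ∈ [53/58, 1) → index 10

0 0 1 2 2 4 5 8 8 9 10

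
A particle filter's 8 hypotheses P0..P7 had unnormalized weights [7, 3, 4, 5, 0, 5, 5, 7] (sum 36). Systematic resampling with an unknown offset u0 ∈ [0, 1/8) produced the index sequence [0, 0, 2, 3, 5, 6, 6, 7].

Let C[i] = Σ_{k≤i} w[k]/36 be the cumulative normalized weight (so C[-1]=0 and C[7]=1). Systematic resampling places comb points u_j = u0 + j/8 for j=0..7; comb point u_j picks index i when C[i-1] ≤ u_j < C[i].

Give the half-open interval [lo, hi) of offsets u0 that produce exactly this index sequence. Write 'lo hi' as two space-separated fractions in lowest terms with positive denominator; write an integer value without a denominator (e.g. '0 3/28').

1/24 1/18

C = [7/36, 5/18, 7/18, 19/36, 19/36, 2/3, 29/36, 1]
j=0 picked index 0: u0 ∈ [0, 7/36)
j=1 picked index 0: u0 ∈ [-1/8, 5/72)
j=2 picked index 2: u0 ∈ [1/36, 5/36)
j=3 picked index 3: u0 ∈ [1/72, 11/72)
j=4 picked index 5: u0 ∈ [1/36, 1/6)
j=5 picked index 6: u0 ∈ [1/24, 13/72)
j=6 picked index 6: u0 ∈ [-1/12, 1/18)
j=7 picked index 7: u0 ∈ [-5/72, 1/8)
intersection: [1/24, 1/18)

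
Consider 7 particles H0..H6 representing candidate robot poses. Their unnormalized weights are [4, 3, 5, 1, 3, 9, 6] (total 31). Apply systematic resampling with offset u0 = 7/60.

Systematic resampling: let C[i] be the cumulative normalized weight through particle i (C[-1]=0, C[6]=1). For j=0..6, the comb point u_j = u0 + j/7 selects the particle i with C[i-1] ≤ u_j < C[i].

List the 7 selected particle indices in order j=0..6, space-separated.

C = [4/31, 7/31, 12/31, 13/31, 16/31, 25/31, 1]
j=0: u_0=7/60 ∈ [0, 4/31) → index 0
j=1: u_1=109/420 ∈ [7/31, 12/31) → index 2
j=2: u_2=169/420 ∈ [12/31, 13/31) → index 3
j=3: u_3=229/420 ∈ [16/31, 25/31) → index 5
j=4: u_4=289/420 ∈ [16/31, 25/31) → index 5
j=5: u_5=349/420 ∈ [25/31, 1) → index 6
j=6: u_6=409/420 ∈ [25/31, 1) → index 6

0 2 3 5 5 6 6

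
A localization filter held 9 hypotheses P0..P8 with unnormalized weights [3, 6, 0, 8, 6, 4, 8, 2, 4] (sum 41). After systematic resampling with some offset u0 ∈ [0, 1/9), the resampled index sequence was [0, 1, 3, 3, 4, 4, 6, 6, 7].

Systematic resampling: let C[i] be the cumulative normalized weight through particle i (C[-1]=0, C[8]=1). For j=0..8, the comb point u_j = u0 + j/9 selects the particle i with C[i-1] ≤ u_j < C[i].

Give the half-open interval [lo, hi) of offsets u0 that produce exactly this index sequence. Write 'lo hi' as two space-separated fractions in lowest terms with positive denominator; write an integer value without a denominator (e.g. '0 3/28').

C = [3/41, 9/41, 9/41, 17/41, 23/41, 27/41, 35/41, 37/41, 1]
j=0 picked index 0: u0 ∈ [0, 3/41)
j=1 picked index 1: u0 ∈ [-14/369, 40/369)
j=2 picked index 3: u0 ∈ [-1/369, 71/369)
j=3 picked index 3: u0 ∈ [-14/123, 10/123)
j=4 picked index 4: u0 ∈ [-11/369, 43/369)
j=5 picked index 4: u0 ∈ [-52/369, 2/369)
j=6 picked index 6: u0 ∈ [-1/123, 23/123)
j=7 picked index 6: u0 ∈ [-44/369, 28/369)
j=8 picked index 7: u0 ∈ [-13/369, 5/369)
intersection: [0, 2/369)

0 2/369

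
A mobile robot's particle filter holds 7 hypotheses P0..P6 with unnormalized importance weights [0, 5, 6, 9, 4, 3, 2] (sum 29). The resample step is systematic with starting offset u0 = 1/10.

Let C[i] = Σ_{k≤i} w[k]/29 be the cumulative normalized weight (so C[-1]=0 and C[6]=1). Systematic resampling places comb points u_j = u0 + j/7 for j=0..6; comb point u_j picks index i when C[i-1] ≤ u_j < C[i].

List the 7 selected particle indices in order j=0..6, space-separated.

C = [0, 5/29, 11/29, 20/29, 24/29, 27/29, 1]
j=0: u_0=1/10 ∈ [0, 5/29) → index 1
j=1: u_1=17/70 ∈ [5/29, 11/29) → index 2
j=2: u_2=27/70 ∈ [11/29, 20/29) → index 3
j=3: u_3=37/70 ∈ [11/29, 20/29) → index 3
j=4: u_4=47/70 ∈ [11/29, 20/29) → index 3
j=5: u_5=57/70 ∈ [20/29, 24/29) → index 4
j=6: u_6=67/70 ∈ [27/29, 1) → index 6

1 2 3 3 3 4 6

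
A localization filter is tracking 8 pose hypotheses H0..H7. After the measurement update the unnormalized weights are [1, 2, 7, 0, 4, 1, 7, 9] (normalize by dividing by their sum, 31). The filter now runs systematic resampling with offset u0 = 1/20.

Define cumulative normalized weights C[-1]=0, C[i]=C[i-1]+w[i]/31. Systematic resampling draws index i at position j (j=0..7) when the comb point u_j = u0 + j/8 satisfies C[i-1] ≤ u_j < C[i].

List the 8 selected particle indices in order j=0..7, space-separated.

C = [1/31, 3/31, 10/31, 10/31, 14/31, 15/31, 22/31, 1]
j=0: u_0=1/20 ∈ [1/31, 3/31) → index 1
j=1: u_1=7/40 ∈ [3/31, 10/31) → index 2
j=2: u_2=3/10 ∈ [3/31, 10/31) → index 2
j=3: u_3=17/40 ∈ [10/31, 14/31) → index 4
j=4: u_4=11/20 ∈ [15/31, 22/31) → index 6
j=5: u_5=27/40 ∈ [15/31, 22/31) → index 6
j=6: u_6=4/5 ∈ [22/31, 1) → index 7
j=7: u_7=37/40 ∈ [22/31, 1) → index 7

1 2 2 4 6 6 7 7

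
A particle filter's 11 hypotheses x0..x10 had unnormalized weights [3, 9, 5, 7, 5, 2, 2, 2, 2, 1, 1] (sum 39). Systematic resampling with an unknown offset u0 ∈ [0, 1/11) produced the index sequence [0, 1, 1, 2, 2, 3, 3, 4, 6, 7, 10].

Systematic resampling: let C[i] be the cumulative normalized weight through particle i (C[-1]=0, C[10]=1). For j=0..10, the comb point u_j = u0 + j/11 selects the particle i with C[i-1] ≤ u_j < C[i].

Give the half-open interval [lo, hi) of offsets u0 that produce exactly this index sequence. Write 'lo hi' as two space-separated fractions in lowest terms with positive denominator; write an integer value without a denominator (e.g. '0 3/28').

29/429 10/143

C = [1/13, 4/13, 17/39, 8/13, 29/39, 31/39, 11/13, 35/39, 37/39, 38/39, 1]
j=0 picked index 0: u0 ∈ [0, 1/13)
j=1 picked index 1: u0 ∈ [-2/143, 31/143)
j=2 picked index 1: u0 ∈ [-15/143, 18/143)
j=3 picked index 2: u0 ∈ [5/143, 70/429)
j=4 picked index 2: u0 ∈ [-8/143, 31/429)
j=5 picked index 3: u0 ∈ [-8/429, 23/143)
j=6 picked index 3: u0 ∈ [-47/429, 10/143)
j=7 picked index 4: u0 ∈ [-3/143, 46/429)
j=8 picked index 6: u0 ∈ [29/429, 17/143)
j=9 picked index 7: u0 ∈ [4/143, 34/429)
j=10 picked index 10: u0 ∈ [28/429, 1/11)
intersection: [29/429, 10/143)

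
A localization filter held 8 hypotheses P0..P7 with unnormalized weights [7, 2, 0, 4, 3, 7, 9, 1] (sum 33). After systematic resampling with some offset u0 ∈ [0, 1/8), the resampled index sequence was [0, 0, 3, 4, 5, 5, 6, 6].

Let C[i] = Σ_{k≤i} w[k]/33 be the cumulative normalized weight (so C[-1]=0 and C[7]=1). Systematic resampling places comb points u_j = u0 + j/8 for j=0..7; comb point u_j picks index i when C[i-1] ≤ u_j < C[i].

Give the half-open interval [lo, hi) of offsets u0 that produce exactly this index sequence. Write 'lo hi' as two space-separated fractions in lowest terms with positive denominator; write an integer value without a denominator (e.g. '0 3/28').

1/44 19/264

C = [7/33, 3/11, 3/11, 13/33, 16/33, 23/33, 32/33, 1]
j=0 picked index 0: u0 ∈ [0, 7/33)
j=1 picked index 0: u0 ∈ [-1/8, 23/264)
j=2 picked index 3: u0 ∈ [1/44, 19/132)
j=3 picked index 4: u0 ∈ [5/264, 29/264)
j=4 picked index 5: u0 ∈ [-1/66, 13/66)
j=5 picked index 5: u0 ∈ [-37/264, 19/264)
j=6 picked index 6: u0 ∈ [-7/132, 29/132)
j=7 picked index 6: u0 ∈ [-47/264, 25/264)
intersection: [1/44, 19/264)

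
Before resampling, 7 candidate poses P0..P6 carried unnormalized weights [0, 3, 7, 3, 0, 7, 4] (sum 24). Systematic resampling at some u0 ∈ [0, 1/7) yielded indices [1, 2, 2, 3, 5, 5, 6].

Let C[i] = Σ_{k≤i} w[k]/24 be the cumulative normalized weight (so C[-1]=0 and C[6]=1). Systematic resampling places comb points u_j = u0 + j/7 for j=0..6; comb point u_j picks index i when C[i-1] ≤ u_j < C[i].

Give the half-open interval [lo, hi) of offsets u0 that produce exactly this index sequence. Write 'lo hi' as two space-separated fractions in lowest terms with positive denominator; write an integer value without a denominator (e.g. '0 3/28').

C = [0, 1/8, 5/12, 13/24, 13/24, 5/6, 1]
j=0 picked index 1: u0 ∈ [0, 1/8)
j=1 picked index 2: u0 ∈ [-1/56, 23/84)
j=2 picked index 2: u0 ∈ [-9/56, 11/84)
j=3 picked index 3: u0 ∈ [-1/84, 19/168)
j=4 picked index 5: u0 ∈ [-5/168, 11/42)
j=5 picked index 5: u0 ∈ [-29/168, 5/42)
j=6 picked index 6: u0 ∈ [-1/42, 1/7)
intersection: [0, 19/168)

0 19/168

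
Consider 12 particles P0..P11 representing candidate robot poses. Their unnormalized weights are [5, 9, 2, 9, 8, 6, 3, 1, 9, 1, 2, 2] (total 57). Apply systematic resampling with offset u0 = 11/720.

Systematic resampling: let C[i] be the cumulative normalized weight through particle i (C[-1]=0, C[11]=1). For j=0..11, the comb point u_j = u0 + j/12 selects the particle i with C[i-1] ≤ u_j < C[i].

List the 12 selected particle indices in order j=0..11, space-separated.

C = [5/57, 14/57, 16/57, 25/57, 11/19, 13/19, 14/19, 43/57, 52/57, 53/57, 55/57, 1]
j=0: u_0=11/720 ∈ [0, 5/57) → index 0
j=1: u_1=71/720 ∈ [5/57, 14/57) → index 1
j=2: u_2=131/720 ∈ [5/57, 14/57) → index 1
j=3: u_3=191/720 ∈ [14/57, 16/57) → index 2
j=4: u_4=251/720 ∈ [16/57, 25/57) → index 3
j=5: u_5=311/720 ∈ [16/57, 25/57) → index 3
j=6: u_6=371/720 ∈ [25/57, 11/19) → index 4
j=7: u_7=431/720 ∈ [11/19, 13/19) → index 5
j=8: u_8=491/720 ∈ [11/19, 13/19) → index 5
j=9: u_9=551/720 ∈ [43/57, 52/57) → index 8
j=10: u_10=611/720 ∈ [43/57, 52/57) → index 8
j=11: u_11=671/720 ∈ [53/57, 55/57) → index 10

0 1 1 2 3 3 4 5 5 8 8 10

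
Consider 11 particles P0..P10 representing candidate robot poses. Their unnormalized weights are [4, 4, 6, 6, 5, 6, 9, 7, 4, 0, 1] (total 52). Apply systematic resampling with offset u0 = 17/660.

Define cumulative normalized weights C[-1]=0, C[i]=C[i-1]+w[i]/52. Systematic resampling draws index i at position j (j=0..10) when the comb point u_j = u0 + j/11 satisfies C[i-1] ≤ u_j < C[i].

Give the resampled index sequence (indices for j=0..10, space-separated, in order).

C = [1/13, 2/13, 7/26, 5/13, 25/52, 31/52, 10/13, 47/52, 51/52, 51/52, 1]
j=0: u_0=17/660 ∈ [0, 1/13) → index 0
j=1: u_1=7/60 ∈ [1/13, 2/13) → index 1
j=2: u_2=137/660 ∈ [2/13, 7/26) → index 2
j=3: u_3=197/660 ∈ [7/26, 5/13) → index 3
j=4: u_4=257/660 ∈ [5/13, 25/52) → index 4
j=5: u_5=317/660 ∈ [5/13, 25/52) → index 4
j=6: u_6=377/660 ∈ [25/52, 31/52) → index 5
j=7: u_7=437/660 ∈ [31/52, 10/13) → index 6
j=8: u_8=497/660 ∈ [31/52, 10/13) → index 6
j=9: u_9=557/660 ∈ [10/13, 47/52) → index 7
j=10: u_10=617/660 ∈ [47/52, 51/52) → index 8

0 1 2 3 4 4 5 6 6 7 8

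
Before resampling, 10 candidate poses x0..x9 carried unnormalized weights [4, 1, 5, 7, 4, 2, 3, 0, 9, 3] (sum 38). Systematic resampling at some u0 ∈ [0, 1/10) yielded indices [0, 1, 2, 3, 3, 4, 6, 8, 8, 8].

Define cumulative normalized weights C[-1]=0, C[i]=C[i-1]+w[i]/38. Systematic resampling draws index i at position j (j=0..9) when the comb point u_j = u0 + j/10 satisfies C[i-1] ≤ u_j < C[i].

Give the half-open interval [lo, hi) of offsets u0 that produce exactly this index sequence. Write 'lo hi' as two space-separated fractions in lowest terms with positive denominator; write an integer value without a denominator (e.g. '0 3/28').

C = [2/19, 5/38, 5/19, 17/38, 21/38, 23/38, 13/19, 13/19, 35/38, 1]
j=0 picked index 0: u0 ∈ [0, 2/19)
j=1 picked index 1: u0 ∈ [1/190, 3/95)
j=2 picked index 2: u0 ∈ [-13/190, 6/95)
j=3 picked index 3: u0 ∈ [-7/190, 14/95)
j=4 picked index 3: u0 ∈ [-13/95, 9/190)
j=5 picked index 4: u0 ∈ [-1/19, 1/19)
j=6 picked index 6: u0 ∈ [1/190, 8/95)
j=7 picked index 8: u0 ∈ [-3/190, 21/95)
j=8 picked index 8: u0 ∈ [-11/95, 23/190)
j=9 picked index 8: u0 ∈ [-41/190, 2/95)
intersection: [1/190, 2/95)

1/190 2/95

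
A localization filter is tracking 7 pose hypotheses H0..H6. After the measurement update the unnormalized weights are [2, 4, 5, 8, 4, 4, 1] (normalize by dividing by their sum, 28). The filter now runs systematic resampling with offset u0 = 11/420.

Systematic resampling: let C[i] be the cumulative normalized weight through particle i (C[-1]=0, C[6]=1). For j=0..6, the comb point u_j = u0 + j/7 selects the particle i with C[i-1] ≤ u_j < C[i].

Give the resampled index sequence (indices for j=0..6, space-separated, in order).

0 1 2 3 3 4 5

C = [1/14, 3/14, 11/28, 19/28, 23/28, 27/28, 1]
j=0: u_0=11/420 ∈ [0, 1/14) → index 0
j=1: u_1=71/420 ∈ [1/14, 3/14) → index 1
j=2: u_2=131/420 ∈ [3/14, 11/28) → index 2
j=3: u_3=191/420 ∈ [11/28, 19/28) → index 3
j=4: u_4=251/420 ∈ [11/28, 19/28) → index 3
j=5: u_5=311/420 ∈ [19/28, 23/28) → index 4
j=6: u_6=53/60 ∈ [23/28, 27/28) → index 5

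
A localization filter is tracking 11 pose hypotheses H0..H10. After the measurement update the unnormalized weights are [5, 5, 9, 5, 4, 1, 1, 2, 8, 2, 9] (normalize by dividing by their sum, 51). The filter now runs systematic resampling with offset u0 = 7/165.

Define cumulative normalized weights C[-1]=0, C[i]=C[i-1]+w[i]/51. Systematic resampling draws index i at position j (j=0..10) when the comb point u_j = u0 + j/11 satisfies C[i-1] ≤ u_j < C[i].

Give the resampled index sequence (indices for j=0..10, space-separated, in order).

C = [5/51, 10/51, 19/51, 8/17, 28/51, 29/51, 10/17, 32/51, 40/51, 14/17, 1]
j=0: u_0=7/165 ∈ [0, 5/51) → index 0
j=1: u_1=2/15 ∈ [5/51, 10/51) → index 1
j=2: u_2=37/165 ∈ [10/51, 19/51) → index 2
j=3: u_3=52/165 ∈ [10/51, 19/51) → index 2
j=4: u_4=67/165 ∈ [19/51, 8/17) → index 3
j=5: u_5=82/165 ∈ [8/17, 28/51) → index 4
j=6: u_6=97/165 ∈ [29/51, 10/17) → index 6
j=7: u_7=112/165 ∈ [32/51, 40/51) → index 8
j=8: u_8=127/165 ∈ [32/51, 40/51) → index 8
j=9: u_9=142/165 ∈ [14/17, 1) → index 10
j=10: u_10=157/165 ∈ [14/17, 1) → index 10

0 1 2 2 3 4 6 8 8 10 10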